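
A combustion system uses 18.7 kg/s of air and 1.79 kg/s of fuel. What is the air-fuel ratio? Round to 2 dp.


AFR = m_air / m_fuel
AFR = 18.7 / 1.79 = 10.45


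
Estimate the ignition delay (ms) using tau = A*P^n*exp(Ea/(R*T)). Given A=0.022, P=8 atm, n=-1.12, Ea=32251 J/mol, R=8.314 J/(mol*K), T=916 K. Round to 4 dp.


tau = A * P^n * exp(Ea/(R*T))
P^n = 8^(-1.12) = 0.09739557
Ea/(R*T) = 32251/(8.314*916) = 4.234847
exp(Ea/(R*T)) = 69.051091
tau = 0.022 * 0.09739557 * 69.051091 = 0.1480 ms


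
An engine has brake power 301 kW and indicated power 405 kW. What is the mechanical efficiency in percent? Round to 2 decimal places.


eta_mech = (BP / IP) * 100
Ratio = 301 / 405 = 0.7432
eta_mech = 0.7432 * 100 = 74.32%


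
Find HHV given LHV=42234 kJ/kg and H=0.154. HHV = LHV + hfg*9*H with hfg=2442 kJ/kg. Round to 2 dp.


HHV = LHV + hfg * 9 * H
Water addition = 2442 * 9 * 0.154 = 3384.612 kJ/kg
HHV = 42234 + 3384.612 = 45618.61 kJ/kg


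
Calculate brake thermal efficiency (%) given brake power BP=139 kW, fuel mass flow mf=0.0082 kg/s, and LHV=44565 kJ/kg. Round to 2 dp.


eta_BTE = (BP / (mf * LHV)) * 100
Denominator = 0.0082 * 44565 = 365.4330 kW
eta_BTE = (139 / 365.4330) * 100 = 38.04%


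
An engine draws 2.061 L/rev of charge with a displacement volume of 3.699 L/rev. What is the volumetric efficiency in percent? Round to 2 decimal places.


eta_v = (V_actual / V_disp) * 100
Ratio = 2.061 / 3.699 = 0.5572
eta_v = 0.5572 * 100 = 55.72%


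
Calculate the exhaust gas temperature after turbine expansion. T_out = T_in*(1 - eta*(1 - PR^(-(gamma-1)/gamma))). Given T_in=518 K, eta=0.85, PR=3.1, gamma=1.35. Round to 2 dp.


T_out = T_in * (1 - eta * (1 - PR^(-(gamma-1)/gamma)))
Exponent = -(1.35-1)/1.35 = -0.25925926
PR^exp = 3.1^(-0.25925926) = 0.74577862
Factor = 1 - 0.85*(1 - 0.74577862) = 0.78391183
T_out = 518 * 0.78391183 = 406.07 K


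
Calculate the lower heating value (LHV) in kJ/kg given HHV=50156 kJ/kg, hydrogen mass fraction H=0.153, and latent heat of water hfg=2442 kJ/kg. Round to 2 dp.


LHV = HHV - hfg * 9 * H
Water correction = 2442 * 9 * 0.153 = 3362.634 kJ/kg
LHV = 50156 - 3362.634 = 46793.37 kJ/kg


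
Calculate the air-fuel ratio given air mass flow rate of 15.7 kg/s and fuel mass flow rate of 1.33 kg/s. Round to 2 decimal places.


AFR = m_air / m_fuel
AFR = 15.7 / 1.33 = 11.80


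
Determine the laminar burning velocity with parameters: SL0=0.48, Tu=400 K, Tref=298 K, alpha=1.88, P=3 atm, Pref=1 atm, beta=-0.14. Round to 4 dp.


SL = SL0 * (Tu/Tref)^alpha * (P/Pref)^beta
T ratio = 400/298 = 1.34228188
(T ratio)^alpha = 1.34228188^1.88 = 1.739187
(P/Pref)^beta = 3^(-0.14) = 0.857439
SL = 0.48 * 1.739187 * 0.857439 = 0.7158 m/s


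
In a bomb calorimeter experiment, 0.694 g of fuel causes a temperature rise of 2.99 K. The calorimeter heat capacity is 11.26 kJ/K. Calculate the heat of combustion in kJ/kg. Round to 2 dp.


Hc = C_cal * delta_T / m_fuel
Q_released = 11.26 * 2.99 = 33.6674 kJ
m_fuel = 0.694 g = 0.694/1000 kg = 0.000694 kg
Hc = 33.6674 / 0.000694 = 48512.10 kJ/kg


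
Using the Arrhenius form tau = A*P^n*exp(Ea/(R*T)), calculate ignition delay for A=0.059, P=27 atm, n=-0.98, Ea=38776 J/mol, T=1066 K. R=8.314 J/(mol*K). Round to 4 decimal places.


tau = A * P^n * exp(Ea/(R*T))
P^n = 27^(-0.98) = 0.03956066
Ea/(R*T) = 38776/(8.314*1066) = 4.375179
exp(Ea/(R*T)) = 79.454025
tau = 0.059 * 0.03956066 * 79.454025 = 0.1855 ms


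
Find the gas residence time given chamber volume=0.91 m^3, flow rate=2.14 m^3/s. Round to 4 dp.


tau = V / Q_flow
tau = 0.91 / 2.14 = 0.4252 s


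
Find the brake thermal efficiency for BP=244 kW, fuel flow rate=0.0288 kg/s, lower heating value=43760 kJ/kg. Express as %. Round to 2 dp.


eta_BTE = (BP / (mf * LHV)) * 100
Denominator = 0.0288 * 43760 = 1260.2880 kW
eta_BTE = (244 / 1260.2880) * 100 = 19.36%


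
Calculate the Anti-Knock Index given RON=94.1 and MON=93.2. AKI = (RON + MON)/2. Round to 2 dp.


AKI = (RON + MON) / 2
AKI = (94.1 + 93.2) / 2
AKI = 187.3 / 2 = 93.65


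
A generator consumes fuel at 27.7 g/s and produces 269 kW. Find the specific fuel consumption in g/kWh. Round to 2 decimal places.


SFC = (mf / BP) * 3600
Rate = 27.7 / 269 = 0.102974 g/(s*kW)
SFC = 0.102974 * 3600 = 370.71 g/kWh


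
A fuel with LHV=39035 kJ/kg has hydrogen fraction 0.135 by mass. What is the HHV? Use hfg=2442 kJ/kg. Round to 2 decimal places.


HHV = LHV + hfg * 9 * H
Water addition = 2442 * 9 * 0.135 = 2967.030 kJ/kg
HHV = 39035 + 2967.030 = 42002.03 kJ/kg


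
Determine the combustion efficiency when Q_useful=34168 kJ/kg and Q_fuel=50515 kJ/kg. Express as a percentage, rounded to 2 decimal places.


Efficiency = (Q_useful / Q_fuel) * 100
Efficiency = (34168 / 50515) * 100
Efficiency = 0.6764 * 100 = 67.64%


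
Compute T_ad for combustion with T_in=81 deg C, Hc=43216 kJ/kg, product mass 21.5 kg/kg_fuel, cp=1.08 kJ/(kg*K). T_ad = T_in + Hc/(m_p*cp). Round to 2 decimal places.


T_ad = T_in + Hc / (m_p * cp)
Denominator = 21.5 * 1.08 = 23.2200
Temperature rise = 43216 / 23.2200 = 1861.15 K
T_ad = 81 + 1861.15 = 1942.15 deg C


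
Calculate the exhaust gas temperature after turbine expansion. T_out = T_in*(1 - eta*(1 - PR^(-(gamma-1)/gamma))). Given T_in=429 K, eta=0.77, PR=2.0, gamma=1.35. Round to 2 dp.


T_out = T_in * (1 - eta * (1 - PR^(-(gamma-1)/gamma)))
Exponent = -(1.35-1)/1.35 = -0.25925926
PR^exp = 2.0^(-0.25925926) = 0.83551680
Factor = 1 - 0.77*(1 - 0.83551680) = 0.87334794
T_out = 429 * 0.87334794 = 374.67 K


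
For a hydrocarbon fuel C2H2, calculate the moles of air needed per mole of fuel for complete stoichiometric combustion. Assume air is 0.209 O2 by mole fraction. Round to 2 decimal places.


Balanced combustion: C2H2 + 2.5 O2 -> 2 CO2 + 1 H2O
O2 needed = C + H/4 = 2 + 2/4 = 2.50 moles
Air moles = O2 / 0.209 = 2.50 / 0.209 = 11.96 moles air


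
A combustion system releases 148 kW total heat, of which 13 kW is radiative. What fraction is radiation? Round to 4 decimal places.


f_rad = Q_rad / Q_total
f_rad = 13 / 148 = 0.0878


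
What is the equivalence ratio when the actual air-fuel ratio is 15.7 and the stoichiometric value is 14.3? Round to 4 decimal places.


phi = AFR_stoich / AFR_actual
phi = 14.3 / 15.7 = 0.9108


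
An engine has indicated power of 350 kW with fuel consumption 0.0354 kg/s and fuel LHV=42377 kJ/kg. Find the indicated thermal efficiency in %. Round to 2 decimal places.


eta_ith = (IP / (mf * LHV)) * 100
Denominator = 0.0354 * 42377 = 1500.1458 kW
eta_ith = (350 / 1500.1458) * 100 = 23.33%


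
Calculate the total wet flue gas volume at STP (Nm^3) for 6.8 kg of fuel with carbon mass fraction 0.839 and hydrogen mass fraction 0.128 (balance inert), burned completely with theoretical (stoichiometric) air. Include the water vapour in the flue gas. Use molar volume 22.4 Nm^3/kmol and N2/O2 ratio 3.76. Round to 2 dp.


Per kg fuel: CO2 = (C/12 kmol)*22.4 = (0.839/12)*22.4 = 1.56613 Nm^3
Per kg fuel: H2O = (H/2 kmol)*22.4 = (0.128/2)*22.4 = 1.43360 Nm^3
O2 needed per kg fuel = C/12 + H/4 = 0.839/12 + 0.128/4 = 0.10191667 kmol
Per kg fuel: N2 = O2*3.76*22.4 = 0.10191667*3.76*22.4 = 8.58383 Nm^3
Total per kg = 1.56613 + 1.43360 + 8.58383 = 11.58356 Nm^3
Total = 11.58356 * 6.8 = 78.77 Nm^3


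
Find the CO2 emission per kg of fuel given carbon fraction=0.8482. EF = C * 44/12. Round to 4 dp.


EF = C_frac * (M_CO2 / M_C)
EF = 0.8482 * (44/12)
EF = 0.8482 * 3.666667 = 3.1101 kg_CO2/kg_fuel


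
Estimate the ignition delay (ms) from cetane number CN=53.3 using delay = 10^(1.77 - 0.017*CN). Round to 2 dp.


delay = 10^(1.77 - 0.017*CN)
Exponent = 1.77 - 0.017*53.3 = 0.8639
delay = 10^0.8639 = 7.31 ms


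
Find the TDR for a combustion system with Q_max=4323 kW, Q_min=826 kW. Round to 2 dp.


TDR = Q_max / Q_min
TDR = 4323 / 826 = 5.23


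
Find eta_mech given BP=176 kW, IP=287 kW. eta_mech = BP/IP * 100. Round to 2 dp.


eta_mech = (BP / IP) * 100
Ratio = 176 / 287 = 0.6132
eta_mech = 0.6132 * 100 = 61.32%


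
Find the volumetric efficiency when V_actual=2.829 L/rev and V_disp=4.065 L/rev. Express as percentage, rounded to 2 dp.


eta_v = (V_actual / V_disp) * 100
Ratio = 2.829 / 4.065 = 0.6959
eta_v = 0.6959 * 100 = 69.59%


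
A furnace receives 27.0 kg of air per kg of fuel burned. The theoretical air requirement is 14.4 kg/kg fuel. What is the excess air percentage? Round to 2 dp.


Excess air = actual - stoichiometric = 27.0 - 14.4 = 12.60 kg/kg fuel
Excess air % = (excess / stoich) * 100 = (12.60 / 14.4) * 100 = 87.50%


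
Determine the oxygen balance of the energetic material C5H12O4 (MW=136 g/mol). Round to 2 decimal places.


OB = -1600 * (2C + H/2 - O) / MW
Inner = 2*5 + 12/2 - 4 = 12.00
OB = -1600 * 12.00 / 136 = -141.18%


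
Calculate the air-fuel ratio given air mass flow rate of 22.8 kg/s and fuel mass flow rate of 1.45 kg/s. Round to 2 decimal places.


AFR = m_air / m_fuel
AFR = 22.8 / 1.45 = 15.72


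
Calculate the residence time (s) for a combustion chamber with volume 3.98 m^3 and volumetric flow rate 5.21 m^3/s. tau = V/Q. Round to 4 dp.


tau = V / Q_flow
tau = 3.98 / 5.21 = 0.7639 s


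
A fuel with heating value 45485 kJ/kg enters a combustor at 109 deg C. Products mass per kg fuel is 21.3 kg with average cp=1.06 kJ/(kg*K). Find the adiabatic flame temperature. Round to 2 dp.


T_ad = T_in + Hc / (m_p * cp)
Denominator = 21.3 * 1.06 = 22.5780
Temperature rise = 45485 / 22.5780 = 2014.57 K
T_ad = 109 + 2014.57 = 2123.57 deg C


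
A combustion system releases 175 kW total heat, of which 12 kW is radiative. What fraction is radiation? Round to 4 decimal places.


f_rad = Q_rad / Q_total
f_rad = 12 / 175 = 0.0686


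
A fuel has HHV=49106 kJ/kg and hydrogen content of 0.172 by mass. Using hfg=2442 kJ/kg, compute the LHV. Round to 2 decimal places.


LHV = HHV - hfg * 9 * H
Water correction = 2442 * 9 * 0.172 = 3780.216 kJ/kg
LHV = 49106 - 3780.216 = 45325.78 kJ/kg


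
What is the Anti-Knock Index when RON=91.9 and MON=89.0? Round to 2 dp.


AKI = (RON + MON) / 2
AKI = (91.9 + 89.0) / 2
AKI = 180.9 / 2 = 90.45


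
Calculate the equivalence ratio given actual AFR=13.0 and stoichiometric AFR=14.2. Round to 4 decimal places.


phi = AFR_stoich / AFR_actual
phi = 14.2 / 13.0 = 1.0923


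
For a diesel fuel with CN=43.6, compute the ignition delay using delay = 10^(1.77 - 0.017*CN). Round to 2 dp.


delay = 10^(1.77 - 0.017*CN)
Exponent = 1.77 - 0.017*43.6 = 1.0288
delay = 10^1.0288 = 10.69 ms


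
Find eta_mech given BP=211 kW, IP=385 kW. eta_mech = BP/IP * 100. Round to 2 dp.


eta_mech = (BP / IP) * 100
Ratio = 211 / 385 = 0.5481
eta_mech = 0.5481 * 100 = 54.81%


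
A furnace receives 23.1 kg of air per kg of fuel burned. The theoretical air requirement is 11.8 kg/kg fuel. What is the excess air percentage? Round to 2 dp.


Excess air = actual - stoichiometric = 23.1 - 11.8 = 11.30 kg/kg fuel
Excess air % = (excess / stoich) * 100 = (11.30 / 11.8) * 100 = 95.76%


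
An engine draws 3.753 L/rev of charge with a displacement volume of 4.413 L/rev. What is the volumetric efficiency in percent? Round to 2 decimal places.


eta_v = (V_actual / V_disp) * 100
Ratio = 3.753 / 4.413 = 0.8504
eta_v = 0.8504 * 100 = 85.04%


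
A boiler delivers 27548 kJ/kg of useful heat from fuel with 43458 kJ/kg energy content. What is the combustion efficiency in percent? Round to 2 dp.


Efficiency = (Q_useful / Q_fuel) * 100
Efficiency = (27548 / 43458) * 100
Efficiency = 0.6339 * 100 = 63.39%


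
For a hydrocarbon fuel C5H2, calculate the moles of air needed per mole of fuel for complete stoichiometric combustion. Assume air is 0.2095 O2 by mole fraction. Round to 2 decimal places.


Balanced combustion: C5H2 + 5.5 O2 -> 5 CO2 + 1 H2O
O2 needed = C + H/4 = 5 + 2/4 = 5.50 moles
Air moles = O2 / 0.2095 = 5.50 / 0.2095 = 26.25 moles air


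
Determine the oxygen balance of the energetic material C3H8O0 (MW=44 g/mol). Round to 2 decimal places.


OB = -1600 * (2C + H/2 - O) / MW
Inner = 2*3 + 8/2 - 0 = 10.00
OB = -1600 * 10.00 / 44 = -363.64%


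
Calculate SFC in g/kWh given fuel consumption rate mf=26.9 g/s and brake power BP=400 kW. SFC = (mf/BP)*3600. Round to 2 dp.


SFC = (mf / BP) * 3600
Rate = 26.9 / 400 = 0.067250 g/(s*kW)
SFC = 0.067250 * 3600 = 242.10 g/kWh


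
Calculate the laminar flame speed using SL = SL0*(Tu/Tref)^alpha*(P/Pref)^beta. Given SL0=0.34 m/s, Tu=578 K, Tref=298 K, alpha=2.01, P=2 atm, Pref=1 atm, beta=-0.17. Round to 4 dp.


SL = SL0 * (Tu/Tref)^alpha * (P/Pref)^beta
T ratio = 578/298 = 1.93959732
(T ratio)^alpha = 1.93959732^2.01 = 3.787043
(P/Pref)^beta = 2^(-0.17) = 0.888843
SL = 0.34 * 3.787043 * 0.888843 = 1.1445 m/s


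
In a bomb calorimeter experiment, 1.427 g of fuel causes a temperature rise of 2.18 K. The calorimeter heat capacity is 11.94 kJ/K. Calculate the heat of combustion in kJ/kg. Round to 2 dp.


Hc = C_cal * delta_T / m_fuel
Q_released = 11.94 * 2.18 = 26.0292 kJ
m_fuel = 1.427 g = 1.427/1000 kg = 0.001427 kg
Hc = 26.0292 / 0.001427 = 18240.50 kJ/kg


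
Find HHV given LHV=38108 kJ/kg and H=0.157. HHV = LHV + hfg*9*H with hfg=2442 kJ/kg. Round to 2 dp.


HHV = LHV + hfg * 9 * H
Water addition = 2442 * 9 * 0.157 = 3450.546 kJ/kg
HHV = 38108 + 3450.546 = 41558.55 kJ/kg


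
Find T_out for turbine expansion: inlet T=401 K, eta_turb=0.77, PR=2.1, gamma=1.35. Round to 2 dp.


T_out = T_in * (1 - eta * (1 - PR^(-(gamma-1)/gamma)))
Exponent = -(1.35-1)/1.35 = -0.25925926
PR^exp = 2.1^(-0.25925926) = 0.82501466
Factor = 1 - 0.77*(1 - 0.82501466) = 0.86526129
T_out = 401 * 0.86526129 = 346.97 K


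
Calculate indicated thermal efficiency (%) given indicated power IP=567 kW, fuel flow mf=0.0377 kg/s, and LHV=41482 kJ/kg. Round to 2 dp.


eta_ith = (IP / (mf * LHV)) * 100
Denominator = 0.0377 * 41482 = 1563.8714 kW
eta_ith = (567 / 1563.8714) * 100 = 36.26%


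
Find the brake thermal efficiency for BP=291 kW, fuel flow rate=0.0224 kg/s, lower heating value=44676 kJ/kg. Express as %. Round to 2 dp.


eta_BTE = (BP / (mf * LHV)) * 100
Denominator = 0.0224 * 44676 = 1000.7424 kW
eta_BTE = (291 / 1000.7424) * 100 = 29.08%


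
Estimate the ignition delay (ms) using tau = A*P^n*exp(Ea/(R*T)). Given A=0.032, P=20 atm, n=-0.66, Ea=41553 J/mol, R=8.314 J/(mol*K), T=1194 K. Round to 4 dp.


tau = A * P^n * exp(Ea/(R*T))
P^n = 20^(-0.66) = 0.13845869
Ea/(R*T) = 41553/(8.314*1194) = 4.185892
exp(Ea/(R*T)) = 65.752137
tau = 0.032 * 0.13845869 * 65.752137 = 0.2913 ms


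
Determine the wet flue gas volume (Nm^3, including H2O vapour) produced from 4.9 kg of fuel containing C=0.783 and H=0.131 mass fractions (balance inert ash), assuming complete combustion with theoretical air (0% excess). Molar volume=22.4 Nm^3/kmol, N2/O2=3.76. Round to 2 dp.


Per kg fuel: CO2 = (C/12 kmol)*22.4 = (0.783/12)*22.4 = 1.46160 Nm^3
Per kg fuel: H2O = (H/2 kmol)*22.4 = (0.131/2)*22.4 = 1.46720 Nm^3
O2 needed per kg fuel = C/12 + H/4 = 0.783/12 + 0.131/4 = 0.09800000 kmol
Per kg fuel: N2 = O2*3.76*22.4 = 0.09800000*3.76*22.4 = 8.25395 Nm^3
Total per kg = 1.46160 + 1.46720 + 8.25395 = 11.18275 Nm^3
Total = 11.18275 * 4.9 = 54.80 Nm^3


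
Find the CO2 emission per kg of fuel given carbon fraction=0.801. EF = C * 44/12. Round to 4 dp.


EF = C_frac * (M_CO2 / M_C)
EF = 0.801 * (44/12)
EF = 0.801 * 3.666667 = 2.9370 kg_CO2/kg_fuel


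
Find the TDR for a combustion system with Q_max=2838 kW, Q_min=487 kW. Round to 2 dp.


TDR = Q_max / Q_min
TDR = 2838 / 487 = 5.83


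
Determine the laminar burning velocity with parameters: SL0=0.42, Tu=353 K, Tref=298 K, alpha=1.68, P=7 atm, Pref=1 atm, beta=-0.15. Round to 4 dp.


SL = SL0 * (Tu/Tref)^alpha * (P/Pref)^beta
T ratio = 353/298 = 1.18456376
(T ratio)^alpha = 1.18456376^1.68 = 1.329163
(P/Pref)^beta = 7^(-0.15) = 0.746853
SL = 0.42 * 1.329163 * 0.746853 = 0.4169 m/s


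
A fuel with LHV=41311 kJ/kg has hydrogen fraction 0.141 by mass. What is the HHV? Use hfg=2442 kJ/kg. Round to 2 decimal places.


HHV = LHV + hfg * 9 * H
Water addition = 2442 * 9 * 0.141 = 3098.898 kJ/kg
HHV = 41311 + 3098.898 = 44409.90 kJ/kg


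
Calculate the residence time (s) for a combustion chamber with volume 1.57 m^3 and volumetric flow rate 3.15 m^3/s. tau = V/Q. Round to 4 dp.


tau = V / Q_flow
tau = 1.57 / 3.15 = 0.4984 s


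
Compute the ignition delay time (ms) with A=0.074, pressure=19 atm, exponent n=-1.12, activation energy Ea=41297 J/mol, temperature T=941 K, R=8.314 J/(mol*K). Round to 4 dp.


tau = A * P^n * exp(Ea/(R*T))
P^n = 19^(-1.12) = 0.03696545
Ea/(R*T) = 41297/(8.314*941) = 5.278601
exp(Ea/(R*T)) = 196.095404
tau = 0.074 * 0.03696545 * 196.095404 = 0.5364 ms


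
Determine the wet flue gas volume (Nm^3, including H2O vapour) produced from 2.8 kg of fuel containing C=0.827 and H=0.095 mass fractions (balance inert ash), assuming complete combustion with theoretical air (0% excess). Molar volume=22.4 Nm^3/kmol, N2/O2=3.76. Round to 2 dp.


Per kg fuel: CO2 = (C/12 kmol)*22.4 = (0.827/12)*22.4 = 1.54373 Nm^3
Per kg fuel: H2O = (H/2 kmol)*22.4 = (0.095/2)*22.4 = 1.06400 Nm^3
O2 needed per kg fuel = C/12 + H/4 = 0.827/12 + 0.095/4 = 0.09266667 kmol
Per kg fuel: N2 = O2*3.76*22.4 = 0.09266667*3.76*22.4 = 7.80476 Nm^3
Total per kg = 1.54373 + 1.06400 + 7.80476 = 10.41249 Nm^3
Total = 10.41249 * 2.8 = 29.15 Nm^3


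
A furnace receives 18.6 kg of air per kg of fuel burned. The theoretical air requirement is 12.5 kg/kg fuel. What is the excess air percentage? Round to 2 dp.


Excess air = actual - stoichiometric = 18.6 - 12.5 = 6.10 kg/kg fuel
Excess air % = (excess / stoich) * 100 = (6.10 / 12.5) * 100 = 48.80%


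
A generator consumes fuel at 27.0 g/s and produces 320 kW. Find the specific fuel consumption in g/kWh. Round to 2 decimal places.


SFC = (mf / BP) * 3600
Rate = 27.0 / 320 = 0.084375 g/(s*kW)
SFC = 0.084375 * 3600 = 303.75 g/kWh


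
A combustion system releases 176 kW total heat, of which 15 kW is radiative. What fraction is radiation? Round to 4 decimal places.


f_rad = Q_rad / Q_total
f_rad = 15 / 176 = 0.0852


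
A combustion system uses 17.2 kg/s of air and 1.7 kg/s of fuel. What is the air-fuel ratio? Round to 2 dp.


AFR = m_air / m_fuel
AFR = 17.2 / 1.7 = 10.12


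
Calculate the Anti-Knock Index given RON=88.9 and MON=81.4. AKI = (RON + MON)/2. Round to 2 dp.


AKI = (RON + MON) / 2
AKI = (88.9 + 81.4) / 2
AKI = 170.3 / 2 = 85.15


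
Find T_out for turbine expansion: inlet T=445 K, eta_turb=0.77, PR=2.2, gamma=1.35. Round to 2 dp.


T_out = T_in * (1 - eta * (1 - PR^(-(gamma-1)/gamma)))
Exponent = -(1.35-1)/1.35 = -0.25925926
PR^exp = 2.2^(-0.25925926) = 0.81512413
Factor = 1 - 0.77*(1 - 0.81512413) = 0.85764558
T_out = 445 * 0.85764558 = 381.65 K


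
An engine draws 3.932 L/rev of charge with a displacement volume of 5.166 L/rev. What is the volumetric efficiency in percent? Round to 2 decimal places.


eta_v = (V_actual / V_disp) * 100
Ratio = 3.932 / 5.166 = 0.7611
eta_v = 0.7611 * 100 = 76.11%


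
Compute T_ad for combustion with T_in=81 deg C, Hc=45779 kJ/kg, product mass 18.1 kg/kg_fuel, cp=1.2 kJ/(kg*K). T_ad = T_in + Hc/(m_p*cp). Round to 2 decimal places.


T_ad = T_in + Hc / (m_p * cp)
Denominator = 18.1 * 1.2 = 21.7200
Temperature rise = 45779 / 21.7200 = 2107.69 K
T_ad = 81 + 2107.69 = 2188.69 deg C


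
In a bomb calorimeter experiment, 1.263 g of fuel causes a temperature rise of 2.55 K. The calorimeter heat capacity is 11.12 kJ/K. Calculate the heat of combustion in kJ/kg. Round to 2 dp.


Hc = C_cal * delta_T / m_fuel
Q_released = 11.12 * 2.55 = 28.3560 kJ
m_fuel = 1.263 g = 1.263/1000 kg = 0.001263 kg
Hc = 28.3560 / 0.001263 = 22451.31 kJ/kg


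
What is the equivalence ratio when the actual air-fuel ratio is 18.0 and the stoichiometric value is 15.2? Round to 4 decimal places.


phi = AFR_stoich / AFR_actual
phi = 15.2 / 18.0 = 0.8444


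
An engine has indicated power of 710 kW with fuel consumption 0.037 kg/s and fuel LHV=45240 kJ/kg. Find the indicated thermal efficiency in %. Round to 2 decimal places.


eta_ith = (IP / (mf * LHV)) * 100
Denominator = 0.037 * 45240 = 1673.8800 kW
eta_ith = (710 / 1673.8800) * 100 = 42.42%


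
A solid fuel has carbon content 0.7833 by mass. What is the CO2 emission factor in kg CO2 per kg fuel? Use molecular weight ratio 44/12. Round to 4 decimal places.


EF = C_frac * (M_CO2 / M_C)
EF = 0.7833 * (44/12)
EF = 0.7833 * 3.666667 = 2.8721 kg_CO2/kg_fuel


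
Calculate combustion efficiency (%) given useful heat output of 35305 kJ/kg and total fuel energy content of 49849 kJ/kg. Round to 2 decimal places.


Efficiency = (Q_useful / Q_fuel) * 100
Efficiency = (35305 / 49849) * 100
Efficiency = 0.7082 * 100 = 70.82%


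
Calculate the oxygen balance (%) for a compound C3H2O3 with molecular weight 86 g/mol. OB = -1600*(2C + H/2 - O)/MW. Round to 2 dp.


OB = -1600 * (2C + H/2 - O) / MW
Inner = 2*3 + 2/2 - 3 = 4.00
OB = -1600 * 4.00 / 86 = -74.42%


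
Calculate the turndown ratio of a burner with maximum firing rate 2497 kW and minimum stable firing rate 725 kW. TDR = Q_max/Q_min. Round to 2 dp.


TDR = Q_max / Q_min
TDR = 2497 / 725 = 3.44


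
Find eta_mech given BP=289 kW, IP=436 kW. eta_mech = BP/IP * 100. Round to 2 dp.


eta_mech = (BP / IP) * 100
Ratio = 289 / 436 = 0.6628
eta_mech = 0.6628 * 100 = 66.28%


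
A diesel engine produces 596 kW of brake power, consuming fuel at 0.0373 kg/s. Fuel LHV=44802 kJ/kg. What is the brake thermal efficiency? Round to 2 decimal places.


eta_BTE = (BP / (mf * LHV)) * 100
Denominator = 0.0373 * 44802 = 1671.1146 kW
eta_BTE = (596 / 1671.1146) * 100 = 35.66%


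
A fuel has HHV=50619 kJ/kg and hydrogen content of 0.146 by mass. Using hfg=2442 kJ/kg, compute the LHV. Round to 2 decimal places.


LHV = HHV - hfg * 9 * H
Water correction = 2442 * 9 * 0.146 = 3208.788 kJ/kg
LHV = 50619 - 3208.788 = 47410.21 kJ/kg


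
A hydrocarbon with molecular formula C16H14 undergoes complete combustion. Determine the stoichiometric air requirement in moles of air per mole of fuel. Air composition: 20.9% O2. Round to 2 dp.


Balanced combustion: C16H14 + 19.5 O2 -> 16 CO2 + 7 H2O
O2 needed = C + H/4 = 16 + 14/4 = 19.50 moles
Air moles = O2 / 0.209 = 19.50 / 0.209 = 93.30 moles air


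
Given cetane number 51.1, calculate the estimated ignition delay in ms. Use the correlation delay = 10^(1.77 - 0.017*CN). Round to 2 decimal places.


delay = 10^(1.77 - 0.017*CN)
Exponent = 1.77 - 0.017*51.1 = 0.9013
delay = 10^0.9013 = 7.97 ms


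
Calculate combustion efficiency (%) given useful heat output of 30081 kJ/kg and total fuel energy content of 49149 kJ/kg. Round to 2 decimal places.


Efficiency = (Q_useful / Q_fuel) * 100
Efficiency = (30081 / 49149) * 100
Efficiency = 0.6120 * 100 = 61.20%


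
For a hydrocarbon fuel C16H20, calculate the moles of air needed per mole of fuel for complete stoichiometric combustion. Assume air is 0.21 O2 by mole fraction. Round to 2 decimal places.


Balanced combustion: C16H20 + 21 O2 -> 16 CO2 + 10 H2O
O2 needed = C + H/4 = 16 + 20/4 = 21.00 moles
Air moles = O2 / 0.21 = 21.00 / 0.21 = 100.00 moles air


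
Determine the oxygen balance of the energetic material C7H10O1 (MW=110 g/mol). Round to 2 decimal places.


OB = -1600 * (2C + H/2 - O) / MW
Inner = 2*7 + 10/2 - 1 = 18.00
OB = -1600 * 18.00 / 110 = -261.82%


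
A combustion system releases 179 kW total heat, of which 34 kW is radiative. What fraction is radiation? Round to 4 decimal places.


f_rad = Q_rad / Q_total
f_rad = 34 / 179 = 0.1899


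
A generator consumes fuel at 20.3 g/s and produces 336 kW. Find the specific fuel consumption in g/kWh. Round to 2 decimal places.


SFC = (mf / BP) * 3600
Rate = 20.3 / 336 = 0.060417 g/(s*kW)
SFC = 0.060417 * 3600 = 217.50 g/kWh


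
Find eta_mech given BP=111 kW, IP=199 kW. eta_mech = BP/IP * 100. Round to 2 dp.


eta_mech = (BP / IP) * 100
Ratio = 111 / 199 = 0.5578
eta_mech = 0.5578 * 100 = 55.78%


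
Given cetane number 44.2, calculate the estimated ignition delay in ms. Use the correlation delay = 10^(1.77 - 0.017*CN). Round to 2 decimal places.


delay = 10^(1.77 - 0.017*CN)
Exponent = 1.77 - 0.017*44.2 = 1.0186
delay = 10^1.0186 = 10.44 ms


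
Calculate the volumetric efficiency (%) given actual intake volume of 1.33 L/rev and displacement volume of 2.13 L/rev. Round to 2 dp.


eta_v = (V_actual / V_disp) * 100
Ratio = 1.33 / 2.13 = 0.6244
eta_v = 0.6244 * 100 = 62.44%


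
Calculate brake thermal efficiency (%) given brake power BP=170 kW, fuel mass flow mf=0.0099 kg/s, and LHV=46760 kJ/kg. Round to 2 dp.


eta_BTE = (BP / (mf * LHV)) * 100
Denominator = 0.0099 * 46760 = 462.9240 kW
eta_BTE = (170 / 462.9240) * 100 = 36.72%


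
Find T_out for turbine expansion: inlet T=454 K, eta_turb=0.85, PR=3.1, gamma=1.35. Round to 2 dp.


T_out = T_in * (1 - eta * (1 - PR^(-(gamma-1)/gamma)))
Exponent = -(1.35-1)/1.35 = -0.25925926
PR^exp = 3.1^(-0.25925926) = 0.74577862
Factor = 1 - 0.85*(1 - 0.74577862) = 0.78391183
T_out = 454 * 0.78391183 = 355.90 K


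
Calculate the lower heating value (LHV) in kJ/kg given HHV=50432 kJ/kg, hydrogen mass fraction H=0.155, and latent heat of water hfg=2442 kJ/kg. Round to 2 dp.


LHV = HHV - hfg * 9 * H
Water correction = 2442 * 9 * 0.155 = 3406.590 kJ/kg
LHV = 50432 - 3406.590 = 47025.41 kJ/kg


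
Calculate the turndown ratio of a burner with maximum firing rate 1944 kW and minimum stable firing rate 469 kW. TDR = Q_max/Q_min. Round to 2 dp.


TDR = Q_max / Q_min
TDR = 1944 / 469 = 4.14


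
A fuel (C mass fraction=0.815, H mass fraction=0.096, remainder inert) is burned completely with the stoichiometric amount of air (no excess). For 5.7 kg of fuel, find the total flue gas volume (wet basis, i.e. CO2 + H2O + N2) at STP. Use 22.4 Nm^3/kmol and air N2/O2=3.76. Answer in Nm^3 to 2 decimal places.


Per kg fuel: CO2 = (C/12 kmol)*22.4 = (0.815/12)*22.4 = 1.52133 Nm^3
Per kg fuel: H2O = (H/2 kmol)*22.4 = (0.096/2)*22.4 = 1.07520 Nm^3
O2 needed per kg fuel = C/12 + H/4 = 0.815/12 + 0.096/4 = 0.09191667 kmol
Per kg fuel: N2 = O2*3.76*22.4 = 0.09191667*3.76*22.4 = 7.74159 Nm^3
Total per kg = 1.52133 + 1.07520 + 7.74159 = 10.33812 Nm^3
Total = 10.33812 * 5.7 = 58.93 Nm^3


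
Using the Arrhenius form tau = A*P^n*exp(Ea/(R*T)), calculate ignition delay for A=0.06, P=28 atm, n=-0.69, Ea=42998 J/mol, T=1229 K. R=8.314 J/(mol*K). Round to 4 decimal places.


tau = A * P^n * exp(Ea/(R*T))
P^n = 28^(-0.69) = 0.10033696
Ea/(R*T) = 42998/(8.314*1229) = 4.208103
exp(Ea/(R*T)) = 67.228880
tau = 0.06 * 0.10033696 * 67.228880 = 0.4047 ms


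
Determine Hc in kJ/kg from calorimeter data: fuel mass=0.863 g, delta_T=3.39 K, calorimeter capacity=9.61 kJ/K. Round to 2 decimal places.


Hc = C_cal * delta_T / m_fuel
Q_released = 9.61 * 3.39 = 32.5779 kJ
m_fuel = 0.863 g = 0.863/1000 kg = 0.000863 kg
Hc = 32.5779 / 0.000863 = 37749.59 kJ/kg


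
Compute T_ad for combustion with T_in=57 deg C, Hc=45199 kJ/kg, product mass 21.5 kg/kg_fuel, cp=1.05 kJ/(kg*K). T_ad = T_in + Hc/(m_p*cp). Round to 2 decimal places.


T_ad = T_in + Hc / (m_p * cp)
Denominator = 21.5 * 1.05 = 22.5750
Temperature rise = 45199 / 22.5750 = 2002.17 K
T_ad = 57 + 2002.17 = 2059.17 deg C


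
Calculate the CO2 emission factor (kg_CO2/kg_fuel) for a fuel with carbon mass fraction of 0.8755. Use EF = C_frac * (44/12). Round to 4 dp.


EF = C_frac * (M_CO2 / M_C)
EF = 0.8755 * (44/12)
EF = 0.8755 * 3.666667 = 3.2102 kg_CO2/kg_fuel


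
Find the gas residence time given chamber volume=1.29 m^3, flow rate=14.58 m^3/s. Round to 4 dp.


tau = V / Q_flow
tau = 1.29 / 14.58 = 0.0885 s


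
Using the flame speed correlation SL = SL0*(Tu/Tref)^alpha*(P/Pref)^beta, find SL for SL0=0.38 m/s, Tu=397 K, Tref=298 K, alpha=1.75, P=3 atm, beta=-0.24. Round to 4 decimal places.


SL = SL0 * (Tu/Tref)^alpha * (P/Pref)^beta
T ratio = 397/298 = 1.33221477
(T ratio)^alpha = 1.33221477^1.75 = 1.651981
(P/Pref)^beta = 3^(-0.24) = 0.768229
SL = 0.38 * 1.651981 * 0.768229 = 0.4823 m/s


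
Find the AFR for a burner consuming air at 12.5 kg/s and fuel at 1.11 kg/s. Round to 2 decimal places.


AFR = m_air / m_fuel
AFR = 12.5 / 1.11 = 11.26


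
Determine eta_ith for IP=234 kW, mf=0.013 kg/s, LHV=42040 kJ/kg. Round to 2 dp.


eta_ith = (IP / (mf * LHV)) * 100
Denominator = 0.013 * 42040 = 546.5200 kW
eta_ith = (234 / 546.5200) * 100 = 42.82%


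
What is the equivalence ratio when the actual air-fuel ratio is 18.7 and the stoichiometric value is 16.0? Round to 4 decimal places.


phi = AFR_stoich / AFR_actual
phi = 16.0 / 18.7 = 0.8556


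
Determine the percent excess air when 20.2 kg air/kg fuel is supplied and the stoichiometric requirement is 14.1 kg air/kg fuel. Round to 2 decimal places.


Excess air = actual - stoichiometric = 20.2 - 14.1 = 6.10 kg/kg fuel
Excess air % = (excess / stoich) * 100 = (6.10 / 14.1) * 100 = 43.26%


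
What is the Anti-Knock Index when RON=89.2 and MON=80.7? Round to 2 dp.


AKI = (RON + MON) / 2
AKI = (89.2 + 80.7) / 2
AKI = 169.9 / 2 = 84.95


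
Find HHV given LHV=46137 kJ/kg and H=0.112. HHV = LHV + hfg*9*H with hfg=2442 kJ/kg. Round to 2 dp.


HHV = LHV + hfg * 9 * H
Water addition = 2442 * 9 * 0.112 = 2461.536 kJ/kg
HHV = 46137 + 2461.536 = 48598.54 kJ/kg


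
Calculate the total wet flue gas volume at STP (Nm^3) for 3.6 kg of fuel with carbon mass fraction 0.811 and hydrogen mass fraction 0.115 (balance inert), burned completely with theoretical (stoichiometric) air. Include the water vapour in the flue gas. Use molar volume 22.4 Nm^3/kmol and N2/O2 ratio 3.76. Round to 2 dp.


Per kg fuel: CO2 = (C/12 kmol)*22.4 = (0.811/12)*22.4 = 1.51387 Nm^3
Per kg fuel: H2O = (H/2 kmol)*22.4 = (0.115/2)*22.4 = 1.28800 Nm^3
O2 needed per kg fuel = C/12 + H/4 = 0.811/12 + 0.115/4 = 0.09633333 kmol
Per kg fuel: N2 = O2*3.76*22.4 = 0.09633333*3.76*22.4 = 8.11358 Nm^3
Total per kg = 1.51387 + 1.28800 + 8.11358 = 10.91545 Nm^3
Total = 10.91545 * 3.6 = 39.30 Nm^3


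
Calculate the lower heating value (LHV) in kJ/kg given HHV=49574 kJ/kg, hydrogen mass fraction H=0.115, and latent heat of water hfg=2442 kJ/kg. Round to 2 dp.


LHV = HHV - hfg * 9 * H
Water correction = 2442 * 9 * 0.115 = 2527.470 kJ/kg
LHV = 49574 - 2527.470 = 47046.53 kJ/kg


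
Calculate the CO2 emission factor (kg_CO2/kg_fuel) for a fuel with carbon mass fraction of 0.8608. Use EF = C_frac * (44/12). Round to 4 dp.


EF = C_frac * (M_CO2 / M_C)
EF = 0.8608 * (44/12)
EF = 0.8608 * 3.666667 = 3.1563 kg_CO2/kg_fuel


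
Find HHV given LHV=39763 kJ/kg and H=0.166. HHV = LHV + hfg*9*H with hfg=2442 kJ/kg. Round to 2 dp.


HHV = LHV + hfg * 9 * H
Water addition = 2442 * 9 * 0.166 = 3648.348 kJ/kg
HHV = 39763 + 3648.348 = 43411.35 kJ/kg


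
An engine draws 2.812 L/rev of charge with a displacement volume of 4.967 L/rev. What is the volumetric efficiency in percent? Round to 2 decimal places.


eta_v = (V_actual / V_disp) * 100
Ratio = 2.812 / 4.967 = 0.5661
eta_v = 0.5661 * 100 = 56.61%


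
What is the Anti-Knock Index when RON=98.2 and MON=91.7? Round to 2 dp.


AKI = (RON + MON) / 2
AKI = (98.2 + 91.7) / 2
AKI = 189.9 / 2 = 94.95


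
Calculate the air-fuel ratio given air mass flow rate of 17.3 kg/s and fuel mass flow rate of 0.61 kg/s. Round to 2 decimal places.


AFR = m_air / m_fuel
AFR = 17.3 / 0.61 = 28.36


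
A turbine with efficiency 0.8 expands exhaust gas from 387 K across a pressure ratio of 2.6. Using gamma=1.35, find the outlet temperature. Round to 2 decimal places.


T_out = T_in * (1 - eta * (1 - PR^(-(gamma-1)/gamma)))
Exponent = -(1.35-1)/1.35 = -0.25925926
PR^exp = 2.6^(-0.25925926) = 0.78057442
Factor = 1 - 0.8*(1 - 0.78057442) = 0.82445954
T_out = 387 * 0.82445954 = 319.07 K


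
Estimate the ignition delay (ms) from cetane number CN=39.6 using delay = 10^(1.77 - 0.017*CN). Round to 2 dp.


delay = 10^(1.77 - 0.017*CN)
Exponent = 1.77 - 0.017*39.6 = 1.0968
delay = 10^1.0968 = 12.50 ms


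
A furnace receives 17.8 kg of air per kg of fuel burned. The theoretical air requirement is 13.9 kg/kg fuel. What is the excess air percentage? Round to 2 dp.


Excess air = actual - stoichiometric = 17.8 - 13.9 = 3.90 kg/kg fuel
Excess air % = (excess / stoich) * 100 = (3.90 / 13.9) * 100 = 28.06%


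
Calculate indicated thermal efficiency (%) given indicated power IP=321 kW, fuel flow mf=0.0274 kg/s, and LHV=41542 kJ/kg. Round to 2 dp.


eta_ith = (IP / (mf * LHV)) * 100
Denominator = 0.0274 * 41542 = 1138.2508 kW
eta_ith = (321 / 1138.2508) * 100 = 28.20%


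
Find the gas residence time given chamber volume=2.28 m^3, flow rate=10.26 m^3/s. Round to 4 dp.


tau = V / Q_flow
tau = 2.28 / 10.26 = 0.2222 s


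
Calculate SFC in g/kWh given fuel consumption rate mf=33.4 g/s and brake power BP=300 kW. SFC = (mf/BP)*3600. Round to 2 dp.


SFC = (mf / BP) * 3600
Rate = 33.4 / 300 = 0.111333 g/(s*kW)
SFC = 0.111333 * 3600 = 400.80 g/kWh


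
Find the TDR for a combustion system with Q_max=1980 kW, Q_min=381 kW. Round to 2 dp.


TDR = Q_max / Q_min
TDR = 1980 / 381 = 5.20


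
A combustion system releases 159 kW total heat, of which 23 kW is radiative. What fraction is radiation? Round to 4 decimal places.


f_rad = Q_rad / Q_total
f_rad = 23 / 159 = 0.1447


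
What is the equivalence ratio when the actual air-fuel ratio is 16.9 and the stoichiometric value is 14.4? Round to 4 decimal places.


phi = AFR_stoich / AFR_actual
phi = 14.4 / 16.9 = 0.8521


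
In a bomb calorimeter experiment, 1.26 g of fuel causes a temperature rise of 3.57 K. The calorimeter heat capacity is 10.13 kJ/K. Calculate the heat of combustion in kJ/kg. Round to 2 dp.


Hc = C_cal * delta_T / m_fuel
Q_released = 10.13 * 3.57 = 36.1641 kJ
m_fuel = 1.26 g = 1.26/1000 kg = 0.001260 kg
Hc = 36.1641 / 0.001260 = 28701.67 kJ/kg


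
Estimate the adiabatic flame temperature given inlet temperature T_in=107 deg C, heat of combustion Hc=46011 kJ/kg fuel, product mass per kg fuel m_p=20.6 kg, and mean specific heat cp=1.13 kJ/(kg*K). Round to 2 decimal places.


T_ad = T_in + Hc / (m_p * cp)
Denominator = 20.6 * 1.13 = 23.2780
Temperature rise = 46011 / 23.2780 = 1976.59 K
T_ad = 107 + 1976.59 = 2083.59 deg C


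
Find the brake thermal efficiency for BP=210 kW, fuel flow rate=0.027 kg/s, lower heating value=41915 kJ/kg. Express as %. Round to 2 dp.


eta_BTE = (BP / (mf * LHV)) * 100
Denominator = 0.027 * 41915 = 1131.7050 kW
eta_BTE = (210 / 1131.7050) * 100 = 18.56%


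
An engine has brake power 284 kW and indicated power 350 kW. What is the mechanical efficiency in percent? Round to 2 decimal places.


eta_mech = (BP / IP) * 100
Ratio = 284 / 350 = 0.8114
eta_mech = 0.8114 * 100 = 81.14%


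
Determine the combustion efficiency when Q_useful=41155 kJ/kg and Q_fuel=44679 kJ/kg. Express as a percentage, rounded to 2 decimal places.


Efficiency = (Q_useful / Q_fuel) * 100
Efficiency = (41155 / 44679) * 100
Efficiency = 0.9211 * 100 = 92.11%


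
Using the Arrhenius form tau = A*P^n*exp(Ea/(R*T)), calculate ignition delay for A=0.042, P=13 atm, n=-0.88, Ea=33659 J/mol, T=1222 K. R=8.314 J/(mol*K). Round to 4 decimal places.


tau = A * P^n * exp(Ea/(R*T))
P^n = 13^(-0.88) = 0.10464774
Ea/(R*T) = 33659/(8.314*1222) = 3.312989
exp(Ea/(R*T)) = 27.467100
tau = 0.042 * 0.10464774 * 27.467100 = 0.1207 ms


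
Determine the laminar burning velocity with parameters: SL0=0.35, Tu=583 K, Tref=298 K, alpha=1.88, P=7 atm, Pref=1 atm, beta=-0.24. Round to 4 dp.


SL = SL0 * (Tu/Tref)^alpha * (P/Pref)^beta
T ratio = 583/298 = 1.95637584
(T ratio)^alpha = 1.95637584^1.88 = 3.531265
(P/Pref)^beta = 7^(-0.24) = 0.626869
SL = 0.35 * 3.531265 * 0.626869 = 0.7748 m/s


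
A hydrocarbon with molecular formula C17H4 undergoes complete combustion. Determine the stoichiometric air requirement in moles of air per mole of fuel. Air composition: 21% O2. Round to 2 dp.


Balanced combustion: C17H4 + 18 O2 -> 17 CO2 + 2 H2O
O2 needed = C + H/4 = 17 + 4/4 = 18.00 moles
Air moles = O2 / 0.21 = 18.00 / 0.21 = 85.71 moles air


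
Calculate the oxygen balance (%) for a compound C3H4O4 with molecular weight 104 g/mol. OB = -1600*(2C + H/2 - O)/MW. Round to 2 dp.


OB = -1600 * (2C + H/2 - O) / MW
Inner = 2*3 + 4/2 - 4 = 4.00
OB = -1600 * 4.00 / 104 = -61.54%


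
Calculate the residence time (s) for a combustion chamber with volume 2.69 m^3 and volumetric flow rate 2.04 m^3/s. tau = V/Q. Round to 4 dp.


tau = V / Q_flow
tau = 2.69 / 2.04 = 1.3186 s


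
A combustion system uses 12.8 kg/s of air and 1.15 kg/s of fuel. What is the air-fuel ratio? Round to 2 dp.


AFR = m_air / m_fuel
AFR = 12.8 / 1.15 = 11.13


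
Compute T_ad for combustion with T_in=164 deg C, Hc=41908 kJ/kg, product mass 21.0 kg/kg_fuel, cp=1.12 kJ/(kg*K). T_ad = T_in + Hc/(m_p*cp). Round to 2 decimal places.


T_ad = T_in + Hc / (m_p * cp)
Denominator = 21.0 * 1.12 = 23.5200
Temperature rise = 41908 / 23.5200 = 1781.80 K
T_ad = 164 + 1781.80 = 1945.80 deg C


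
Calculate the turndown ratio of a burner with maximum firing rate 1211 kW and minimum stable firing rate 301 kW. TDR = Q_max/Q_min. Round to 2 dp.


TDR = Q_max / Q_min
TDR = 1211 / 301 = 4.02


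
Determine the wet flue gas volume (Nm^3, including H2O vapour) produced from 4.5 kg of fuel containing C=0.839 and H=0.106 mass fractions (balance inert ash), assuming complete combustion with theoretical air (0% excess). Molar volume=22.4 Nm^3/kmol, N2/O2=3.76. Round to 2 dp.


Per kg fuel: CO2 = (C/12 kmol)*22.4 = (0.839/12)*22.4 = 1.56613 Nm^3
Per kg fuel: H2O = (H/2 kmol)*22.4 = (0.106/2)*22.4 = 1.18720 Nm^3
O2 needed per kg fuel = C/12 + H/4 = 0.839/12 + 0.106/4 = 0.09641667 kmol
Per kg fuel: N2 = O2*3.76*22.4 = 0.09641667*3.76*22.4 = 8.12060 Nm^3
Total per kg = 1.56613 + 1.18720 + 8.12060 = 10.87393 Nm^3
Total = 10.87393 * 4.5 = 48.93 Nm^3


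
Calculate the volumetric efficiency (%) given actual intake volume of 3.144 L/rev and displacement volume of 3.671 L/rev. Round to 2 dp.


eta_v = (V_actual / V_disp) * 100
Ratio = 3.144 / 3.671 = 0.8564
eta_v = 0.8564 * 100 = 85.64%


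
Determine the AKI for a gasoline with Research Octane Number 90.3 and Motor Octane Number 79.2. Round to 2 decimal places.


AKI = (RON + MON) / 2
AKI = (90.3 + 79.2) / 2
AKI = 169.5 / 2 = 84.75


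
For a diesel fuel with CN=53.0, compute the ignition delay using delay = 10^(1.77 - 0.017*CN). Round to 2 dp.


delay = 10^(1.77 - 0.017*CN)
Exponent = 1.77 - 0.017*53.0 = 0.8690
delay = 10^0.8690 = 7.40 ms


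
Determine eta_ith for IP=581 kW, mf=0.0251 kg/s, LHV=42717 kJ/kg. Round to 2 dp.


eta_ith = (IP / (mf * LHV)) * 100
Denominator = 0.0251 * 42717 = 1072.1967 kW
eta_ith = (581 / 1072.1967) * 100 = 54.19%


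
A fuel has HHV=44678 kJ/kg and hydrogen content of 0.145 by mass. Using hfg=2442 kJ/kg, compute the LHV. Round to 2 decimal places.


LHV = HHV - hfg * 9 * H
Water correction = 2442 * 9 * 0.145 = 3186.810 kJ/kg
LHV = 44678 - 3186.810 = 41491.19 kJ/kg


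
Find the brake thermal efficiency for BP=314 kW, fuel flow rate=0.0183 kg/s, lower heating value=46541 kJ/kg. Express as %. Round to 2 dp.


eta_BTE = (BP / (mf * LHV)) * 100
Denominator = 0.0183 * 46541 = 851.7003 kW
eta_BTE = (314 / 851.7003) * 100 = 36.87%


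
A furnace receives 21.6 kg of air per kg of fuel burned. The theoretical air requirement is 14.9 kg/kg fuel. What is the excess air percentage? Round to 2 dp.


Excess air = actual - stoichiometric = 21.6 - 14.9 = 6.70 kg/kg fuel
Excess air % = (excess / stoich) * 100 = (6.70 / 14.9) * 100 = 44.97%
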